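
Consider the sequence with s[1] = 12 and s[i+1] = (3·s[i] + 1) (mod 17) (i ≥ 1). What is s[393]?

Listing terms: s[1] = 12; s[2] = 3; s[3] = 10; s[4] = 14; s[5] = 9; s[6] = 11; s[7] = 0; s[8] = 1; s[9] = 4; s[10] = 13; s[11] = 6; s[12] = 2; s[13] = 7; s[14] = 5; s[15] = 16; s[16] = 15; s[17] = 12.
The sequence repeats with period 16.
So s[393] = s[1 + ((393-1) mod 16)] = s[9] = 4.

4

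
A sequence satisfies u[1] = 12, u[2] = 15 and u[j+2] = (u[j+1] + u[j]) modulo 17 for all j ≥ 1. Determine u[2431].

u[1] = 12,  u[2] = 15,  u[3] = 10,  u[4] = 8,  u[5] = 1,  u[6] = 9,  u[7] = 10,  u[8] = 2,  u[9] = 12,  u[10] = 14,  u[11] = 9,  u[12] = 6,  u[13] = 15,  u[14] = 4,  u[15] = 2,  u[16] = 6,  u[17] = 8,  u[18] = 14,  u[19] = 5,  u[20] = 2,  u[21] = 7,  u[22] = 9,  u[23] = 16,  u[24] = 8,  u[25] = 7,  u[26] = 15,  u[27] = 5,  u[28] = 3,  u[29] = 8,  u[30] = 11,  u[31] = 2,  u[32] = 13,  u[33] = 15,  u[34] = 11,  u[35] = 9,  u[36] = 3,  u[37] = 12,  u[38] = 15.
The sequence repeats with period 36.
So u[2431] = u[1 + ((2431-1) mod 36)] = u[19] = 5.

5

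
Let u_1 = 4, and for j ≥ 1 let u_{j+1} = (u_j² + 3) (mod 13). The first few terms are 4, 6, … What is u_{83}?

0

Listing terms: u_1 = 4; u_2 = 6; u_3 = 0; u_4 = 3; u_5 = 12; u_6 = 4.
The sequence repeats with period 5.
So u_{83} = u_{1 + ((83-1) mod 5)} = u_3 = 0.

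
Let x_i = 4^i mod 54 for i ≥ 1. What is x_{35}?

Listing terms: x_1 = 4; x_2 = 16; x_3 = 10; x_4 = 40; x_5 = 52; x_6 = 46; x_7 = 22; x_8 = 34; x_9 = 28; x_{10} = 4.
The sequence repeats with period 9.
So x_{35} = x_{1 + ((35-1) mod 9)} = x_8 = 34.

34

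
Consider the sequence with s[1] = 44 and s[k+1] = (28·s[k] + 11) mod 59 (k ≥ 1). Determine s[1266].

Computing terms: s[1] = 44, s[2] = 4, s[3] = 5, s[4] = 33, s[5] = 50, s[6] = 54, s[7] = 48, s[8] = 57, s[9] = 14, s[10] = 49, s[11] = 26, s[12] = 31, s[13] = 53, s[14] = 20, s[15] = 40, s[16] = 10, s[17] = 55, s[18] = 17, s[19] = 15, s[20] = 18, s[21] = 43, s[22] = 35, s[23] = 47, s[24] = 29, s[25] = 56, s[26] = 45, s[27] = 32, s[28] = 22, s[29] = 37, s[30] = 44.
Since s[30] = s[1] = 44, the sequence is periodic with period 29.
So s[1266] = s[1 + ((1266-1) mod 29)] = s[19] = 15.

15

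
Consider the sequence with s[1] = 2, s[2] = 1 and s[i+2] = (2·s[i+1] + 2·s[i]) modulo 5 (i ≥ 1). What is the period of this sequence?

Listing terms: s[1] = 2,  s[2] = 1,  s[3] = 1,  s[4] = 4,  s[5] = 0,  s[6] = 3,  s[7] = 1,  s[8] = 3,  s[9] = 3,  s[10] = 2,  s[11] = 0,  s[12] = 4,  s[13] = 3,  s[14] = 4,  s[15] = 4,  s[16] = 1,  s[17] = 0,  s[18] = 2,  s[19] = 4,  s[20] = 2,  s[21] = 2,  s[22] = 3,  s[23] = 0,  s[24] = 1,  s[25] = 2,  s[26] = 1.
Since (s[25], s[26]) = (s[1], s[2]) = (2, 1) (two consecutive terms determine the rest), the sequence is periodic with period 24.

24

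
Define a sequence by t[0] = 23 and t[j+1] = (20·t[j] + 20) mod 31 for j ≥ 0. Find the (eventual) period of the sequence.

15

We have t[0] = 23,  t[1] = 15,  t[2] = 10,  t[3] = 3,  t[4] = 18,  t[5] = 8,  t[6] = 25,  t[7] = 24,  t[8] = 4,  t[9] = 7,  t[10] = 5,  t[11] = 27,  t[12] = 2,  t[13] = 29,  t[14] = 11,  t[15] = 23.
The sequence repeats with period 15.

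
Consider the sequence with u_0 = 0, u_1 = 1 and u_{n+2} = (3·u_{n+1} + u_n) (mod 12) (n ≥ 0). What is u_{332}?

u_0 = 0,  u_1 = 1,  u_2 = 3,  u_3 = 10,  u_4 = 9,  u_5 = 1,  u_6 = 0,  u_7 = 1.
Since (u_6, u_7) = (u_0, u_1) = (0, 1) (two consecutive terms determine the rest), the sequence is periodic with period 6.
So u_{332} = u_{0 + ((332-0) mod 6)} = u_2 = 3.

3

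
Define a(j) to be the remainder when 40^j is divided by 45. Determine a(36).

10

Computing terms: a(0) = 1, a(1) = 40, a(2) = 25, a(3) = 10, a(4) = 40.
Since a(4) = a(1) = 40, the sequence is eventually periodic: after a pre-period of length 1 it cycles with period 3.
For j ≥ 1, a(j) depends only on (j - 1) mod 3. (36 - 1) mod 3 = 2, so a(36) = a(3) = 10.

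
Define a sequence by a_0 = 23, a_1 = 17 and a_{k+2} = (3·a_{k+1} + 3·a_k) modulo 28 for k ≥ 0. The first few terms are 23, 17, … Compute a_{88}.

25

a_0 = 23, a_1 = 17, a_2 = 8, a_3 = 19, a_4 = 25, a_5 = 20, a_6 = 23, a_7 = 17.
The sequence repeats with period 6.
So a_{88} = a_{0 + ((88-0) mod 6)} = a_4 = 25.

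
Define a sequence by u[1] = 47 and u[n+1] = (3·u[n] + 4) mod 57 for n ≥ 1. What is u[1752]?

Computing terms: u[1] = 47,  u[2] = 31,  u[3] = 40,  u[4] = 10,  u[5] = 34,  u[6] = 49,  u[7] = 37,  u[8] = 1,  u[9] = 7,  u[10] = 25,  u[11] = 22,  u[12] = 13,  u[13] = 43,  u[14] = 19,  u[15] = 4,  u[16] = 16,  u[17] = 52,  u[18] = 46,  u[19] = 28,  u[20] = 31.
Since u[20] = u[2] = 31, the sequence is eventually periodic: after a pre-period of length 1 it cycles with period 18.
For n ≥ 2, u[n] depends only on (n - 2) mod 18. (1752 - 2) mod 18 = 4, so u[1752] = u[6] = 49.

49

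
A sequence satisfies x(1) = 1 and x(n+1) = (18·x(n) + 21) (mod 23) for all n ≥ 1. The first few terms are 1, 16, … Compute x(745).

0

Computing terms: x(1) = 1,  x(2) = 16,  x(3) = 10,  x(4) = 17,  x(5) = 5,  x(6) = 19,  x(7) = 18,  x(8) = 0,  x(9) = 21,  x(10) = 8,  x(11) = 4,  x(12) = 1.
Since x(12) = x(1) = 1, the sequence is periodic with period 11.
(745 - 1) mod 11 = 7, so x(745) = x(8) = 0.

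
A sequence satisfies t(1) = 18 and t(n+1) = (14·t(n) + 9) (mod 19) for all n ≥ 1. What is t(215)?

We have t(1) = 18,  t(2) = 14,  t(3) = 15,  t(4) = 10,  t(5) = 16,  t(6) = 5,  t(7) = 3,  t(8) = 13,  t(9) = 1,  t(10) = 4,  t(11) = 8,  t(12) = 7,  t(13) = 12,  t(14) = 6,  t(15) = 17,  t(16) = 0,  t(17) = 9,  t(18) = 2,  t(19) = 18.
The sequence repeats with period 18.
So t(215) = t(1 + ((215-1) mod 18)) = t(17) = 9.

9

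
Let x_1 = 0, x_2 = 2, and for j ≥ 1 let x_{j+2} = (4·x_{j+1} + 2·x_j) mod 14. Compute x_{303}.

x_1 = 0,  x_2 = 2,  x_3 = 8,  x_4 = 8,  x_5 = 6,  x_6 = 12,  x_7 = 4,  x_8 = 12,  x_9 = 0,  x_{10} = 10,  x_{11} = 12,  x_{12} = 12,  x_{13} = 2,  x_{14} = 4,  x_{15} = 6,  x_{16} = 4,  x_{17} = 0,  x_{18} = 8,  x_{19} = 4,  x_{20} = 4,  x_{21} = 10,  x_{22} = 6,  x_{23} = 2,  x_{24} = 6,  x_{25} = 0,  x_{26} = 12,  x_{27} = 6,  x_{28} = 6,  x_{29} = 8,  x_{30} = 2,  x_{31} = 10,  x_{32} = 2,  x_{33} = 0,  x_{34} = 4,  x_{35} = 2,  x_{36} = 2,  x_{37} = 12,  x_{38} = 10,  x_{39} = 8,  x_{40} = 10,  x_{41} = 0,  x_{42} = 6,  x_{43} = 10,  x_{44} = 10,  x_{45} = 4,  x_{46} = 8,  x_{47} = 12,  x_{48} = 8,  x_{49} = 0,  x_{50} = 2.
Since (x_{49}, x_{50}) = (x_1, x_2) = (0, 2) (two consecutive terms determine the rest), the sequence is periodic with period 48.
So x_{303} = x_{1 + ((303-1) mod 48)} = x_{15} = 6.

6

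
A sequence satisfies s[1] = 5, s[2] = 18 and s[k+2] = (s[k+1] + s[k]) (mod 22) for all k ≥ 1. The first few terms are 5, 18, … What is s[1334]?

Computing terms: s[1] = 5, s[2] = 18, s[3] = 1, s[4] = 19, s[5] = 20, s[6] = 17, s[7] = 15, s[8] = 10, s[9] = 3, s[10] = 13, s[11] = 16, s[12] = 7, s[13] = 1, s[14] = 8, s[15] = 9, s[16] = 17, s[17] = 4, s[18] = 21, s[19] = 3, s[20] = 2, s[21] = 5, s[22] = 7, s[23] = 12, s[24] = 19, s[25] = 9, s[26] = 6, s[27] = 15, s[28] = 21, s[29] = 14, s[30] = 13, s[31] = 5, s[32] = 18.
The sequence repeats with period 30.
(1334 - 1) mod 30 = 13, so s[1334] = s[14] = 8.

8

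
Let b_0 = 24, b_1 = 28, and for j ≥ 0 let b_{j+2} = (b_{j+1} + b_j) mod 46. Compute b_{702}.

b_0 = 24; b_1 = 28; b_2 = 6; b_3 = 34; b_4 = 40; b_5 = 28; b_6 = 22; b_7 = 4; b_8 = 26; b_9 = 30; b_{10} = 10; b_{11} = 40; b_{12} = 4; b_{13} = 44; b_{14} = 2; b_{15} = 0; b_{16} = 2; b_{17} = 2; b_{18} = 4; b_{19} = 6; b_{20} = 10; b_{21} = 16; b_{22} = 26; b_{23} = 42; b_{24} = 22; b_{25} = 18; b_{26} = 40; b_{27} = 12; b_{28} = 6; b_{29} = 18; b_{30} = 24; b_{31} = 42; b_{32} = 20; b_{33} = 16; b_{34} = 36; b_{35} = 6; b_{36} = 42; b_{37} = 2; b_{38} = 44; b_{39} = 0; b_{40} = 44; b_{41} = 44; b_{42} = 42; b_{43} = 40; b_{44} = 36; b_{45} = 30; b_{46} = 20; b_{47} = 4; b_{48} = 24; b_{49} = 28.
Since (b_{48}, b_{49}) = (b_0, b_1) = (24, 28) (two consecutive terms determine the rest), the sequence is periodic with period 48.
So b_{702} = b_{0 + ((702-0) mod 48)} = b_{30} = 24.

24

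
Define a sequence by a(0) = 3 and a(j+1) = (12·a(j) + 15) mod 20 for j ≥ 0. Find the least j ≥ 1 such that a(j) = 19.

3

a(0) = 3; a(1) = 11; a(2) = 7; a(3) = 19; a(4) = 3.
The sequence repeats with period 4.
The value 19 first appears (with j ≥ 1) at a(3).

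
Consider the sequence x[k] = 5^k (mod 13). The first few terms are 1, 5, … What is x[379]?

x[0] = 1, x[1] = 5, x[2] = 12, x[3] = 8, x[4] = 1.
Since x[4] = x[0] = 1, the sequence is periodic with period 4.
So x[379] = x[0 + ((379-0) mod 4)] = x[3] = 8.

8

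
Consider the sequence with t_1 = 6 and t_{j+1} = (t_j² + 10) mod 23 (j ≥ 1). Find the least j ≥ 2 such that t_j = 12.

5

Computing terms: t_1 = 6, t_2 = 0, t_3 = 10, t_4 = 18, t_5 = 12, t_6 = 16, t_7 = 13, t_8 = 18.
Since t_8 = t_4 = 18, the sequence is eventually periodic: after a pre-period of length 3 it cycles with period 4.
The value 12 first appears (with j ≥ 2) at t_5.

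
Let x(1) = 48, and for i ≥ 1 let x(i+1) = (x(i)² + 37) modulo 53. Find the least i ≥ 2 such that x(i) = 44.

x(1) = 48; x(2) = 9; x(3) = 12; x(4) = 22; x(5) = 44; x(6) = 12.
Since x(6) = x(3) = 12, the sequence is eventually periodic: after a pre-period of length 2 it cycles with period 3.
The value 44 first appears (with i ≥ 2) at x(5).

5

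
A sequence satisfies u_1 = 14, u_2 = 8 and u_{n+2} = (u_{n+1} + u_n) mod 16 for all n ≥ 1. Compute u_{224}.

Listing terms: u_1 = 14,  u_2 = 8,  u_3 = 6,  u_4 = 14,  u_5 = 4,  u_6 = 2,  u_7 = 6,  u_8 = 8,  u_9 = 14,  u_{10} = 6,  u_{11} = 4,  u_{12} = 10,  u_{13} = 14,  u_{14} = 8.
Since (u_{13}, u_{14}) = (u_1, u_2) = (14, 8) (two consecutive terms determine the rest), the sequence is periodic with period 12.
(224 - 1) mod 12 = 7, so u_{224} = u_8 = 8.

8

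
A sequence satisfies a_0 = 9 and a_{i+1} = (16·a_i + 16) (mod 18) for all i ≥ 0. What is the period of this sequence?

Listing terms: a_0 = 9; a_1 = 16; a_2 = 2; a_3 = 12; a_4 = 10; a_5 = 14; a_6 = 6; a_7 = 4; a_8 = 8; a_9 = 0; a_{10} = 16.
Since a_{10} = a_1 = 16, the sequence is eventually periodic: after a pre-period of length 1 it cycles with period 9.

9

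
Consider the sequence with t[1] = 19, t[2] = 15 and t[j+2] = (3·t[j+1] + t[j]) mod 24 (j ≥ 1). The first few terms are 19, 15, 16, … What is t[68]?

3

t[1] = 19,  t[2] = 15,  t[3] = 16,  t[4] = 15,  t[5] = 13,  t[6] = 6,  t[7] = 7,  t[8] = 3,  t[9] = 16,  t[10] = 3,  t[11] = 1,  t[12] = 6,  t[13] = 19,  t[14] = 15.
The sequence repeats with period 12.
(68 - 1) mod 12 = 7, so t[68] = t[8] = 3.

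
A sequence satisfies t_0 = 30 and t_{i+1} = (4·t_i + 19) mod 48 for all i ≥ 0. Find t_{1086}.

Listing terms: t_0 = 30,  t_1 = 43,  t_2 = 47,  t_3 = 15,  t_4 = 31,  t_5 = 47.
Since t_5 = t_2 = 47, the sequence is eventually periodic: after a pre-period of length 2 it cycles with period 3.
For i ≥ 2, t_i depends only on (i - 2) mod 3. (1086 - 2) mod 3 = 1, so t_{1086} = t_3 = 15.

15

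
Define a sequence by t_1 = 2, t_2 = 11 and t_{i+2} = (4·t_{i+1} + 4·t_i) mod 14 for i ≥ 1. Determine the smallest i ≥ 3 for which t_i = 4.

8

Listing terms: t_1 = 2; t_2 = 11; t_3 = 10; t_4 = 0; t_5 = 12; t_6 = 6; t_7 = 2; t_8 = 4; t_9 = 10; t_{10} = 0.
Since (t_9, t_{10}) = (t_3, t_4) = (10, 0) (two consecutive terms determine the rest), the sequence is eventually periodic: after a pre-period of length 2 it cycles with period 6.
The value 4 first appears (with i ≥ 3) at t_8.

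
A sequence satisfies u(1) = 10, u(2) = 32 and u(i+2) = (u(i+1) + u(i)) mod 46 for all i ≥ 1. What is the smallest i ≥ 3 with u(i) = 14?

16

u(1) = 10, u(2) = 32, u(3) = 42, u(4) = 28, u(5) = 24, u(6) = 6, u(7) = 30, u(8) = 36, u(9) = 20, u(10) = 10, u(11) = 30, u(12) = 40, u(13) = 24, u(14) = 18, u(15) = 42, u(16) = 14, u(17) = 10, u(18) = 24, u(19) = 34, u(20) = 12, u(21) = 0, u(22) = 12, u(23) = 12, u(24) = 24, u(25) = 36, u(26) = 14, u(27) = 4, u(28) = 18, u(29) = 22, u(30) = 40, u(31) = 16, u(32) = 10, u(33) = 26, u(34) = 36, u(35) = 16, u(36) = 6, u(37) = 22, u(38) = 28, u(39) = 4, u(40) = 32, u(41) = 36, u(42) = 22, u(43) = 12, u(44) = 34, u(45) = 0, u(46) = 34, u(47) = 34, u(48) = 22, u(49) = 10, u(50) = 32.
The sequence repeats with period 48.
The value 14 first appears (with i ≥ 3) at u(16).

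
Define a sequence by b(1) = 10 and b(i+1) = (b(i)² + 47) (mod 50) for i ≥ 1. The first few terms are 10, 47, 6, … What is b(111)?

46

Listing terms: b(1) = 10, b(2) = 47, b(3) = 6, b(4) = 33, b(5) = 36, b(6) = 43, b(7) = 46, b(8) = 13, b(9) = 16, b(10) = 3, b(11) = 6.
Since b(11) = b(3) = 6, the sequence is eventually periodic: after a pre-period of length 2 it cycles with period 8.
For i ≥ 3, b(i) depends only on (i - 3) mod 8. (111 - 3) mod 8 = 4, so b(111) = b(7) = 46.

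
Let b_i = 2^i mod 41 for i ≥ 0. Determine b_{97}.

36

Computing terms: b_0 = 1,  b_1 = 2,  b_2 = 4,  b_3 = 8,  b_4 = 16,  b_5 = 32,  b_6 = 23,  b_7 = 5,  b_8 = 10,  b_9 = 20,  b_{10} = 40,  b_{11} = 39,  b_{12} = 37,  b_{13} = 33,  b_{14} = 25,  b_{15} = 9,  b_{16} = 18,  b_{17} = 36,  b_{18} = 31,  b_{19} = 21,  b_{20} = 1.
The sequence repeats with period 20.
So b_{97} = b_{0 + ((97-0) mod 20)} = b_{17} = 36.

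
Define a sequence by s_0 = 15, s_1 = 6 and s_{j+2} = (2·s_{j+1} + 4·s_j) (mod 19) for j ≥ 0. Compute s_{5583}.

16

Listing terms: s_0 = 15,  s_1 = 6,  s_2 = 15,  s_3 = 16,  s_4 = 16,  s_5 = 1,  s_6 = 9,  s_7 = 3,  s_8 = 4,  s_9 = 1,  s_{10} = 18,  s_{11} = 2,  s_{12} = 0,  s_{13} = 8,  s_{14} = 16,  s_{15} = 7,  s_{16} = 2,  s_{17} = 13,  s_{18} = 15,  s_{19} = 6.
The sequence repeats with period 18.
(5583 - 0) mod 18 = 3, so s_{5583} = s_3 = 16.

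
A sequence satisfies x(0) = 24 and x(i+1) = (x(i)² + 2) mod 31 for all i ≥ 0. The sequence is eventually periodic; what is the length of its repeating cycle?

We have x(0) = 24,  x(1) = 20,  x(2) = 30,  x(3) = 3,  x(4) = 11,  x(5) = 30.
Since x(5) = x(2) = 30, the sequence is eventually periodic: after a pre-period of length 2 it cycles with period 3.

3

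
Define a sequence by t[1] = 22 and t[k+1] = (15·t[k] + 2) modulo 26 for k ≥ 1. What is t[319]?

Computing terms: t[1] = 22, t[2] = 20, t[3] = 16, t[4] = 8, t[5] = 18, t[6] = 12, t[7] = 0, t[8] = 2, t[9] = 6, t[10] = 14, t[11] = 4, t[12] = 10, t[13] = 22.
The sequence repeats with period 12.
(319 - 1) mod 12 = 6, so t[319] = t[7] = 0.

0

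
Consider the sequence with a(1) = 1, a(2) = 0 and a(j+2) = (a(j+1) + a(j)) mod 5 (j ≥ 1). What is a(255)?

3

We have a(1) = 1,  a(2) = 0,  a(3) = 1,  a(4) = 1,  a(5) = 2,  a(6) = 3,  a(7) = 0,  a(8) = 3,  a(9) = 3,  a(10) = 1,  a(11) = 4,  a(12) = 0,  a(13) = 4,  a(14) = 4,  a(15) = 3,  a(16) = 2,  a(17) = 0,  a(18) = 2,  a(19) = 2,  a(20) = 4,  a(21) = 1,  a(22) = 0.
The sequence repeats with period 20.
So a(255) = a(1 + ((255-1) mod 20)) = a(15) = 3.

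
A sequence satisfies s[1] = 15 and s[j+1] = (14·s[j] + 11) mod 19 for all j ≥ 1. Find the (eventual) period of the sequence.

18

Listing terms: s[1] = 15; s[2] = 12; s[3] = 8; s[4] = 9; s[5] = 4; s[6] = 10; s[7] = 18; s[8] = 16; s[9] = 7; s[10] = 14; s[11] = 17; s[12] = 2; s[13] = 1; s[14] = 6; s[15] = 0; s[16] = 11; s[17] = 13; s[18] = 3; s[19] = 15.
The sequence repeats with period 18.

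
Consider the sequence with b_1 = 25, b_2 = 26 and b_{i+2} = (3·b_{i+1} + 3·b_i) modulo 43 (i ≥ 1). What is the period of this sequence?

We have b_1 = 25; b_2 = 26; b_3 = 24; b_4 = 21; b_5 = 6; b_6 = 38; b_7 = 3; b_8 = 37; b_9 = 34; b_{10} = 41; b_{11} = 10; b_{12} = 24; b_{13} = 16; b_{14} = 34; b_{15} = 21; b_{16} = 36; b_{17} = 42; b_{18} = 19; b_{19} = 11; b_{20} = 4; b_{21} = 2; b_{22} = 18; b_{23} = 17; b_{24} = 19; b_{25} = 22; b_{26} = 37; b_{27} = 5; b_{28} = 40; b_{29} = 6; b_{30} = 9; b_{31} = 2; b_{32} = 33; b_{33} = 19; b_{34} = 27; b_{35} = 9; b_{36} = 22; b_{37} = 7; b_{38} = 1; b_{39} = 24; b_{40} = 32; b_{41} = 39; b_{42} = 41; b_{43} = 25; b_{44} = 26.
Since (b_{43}, b_{44}) = (b_1, b_2) = (25, 26) (two consecutive terms determine the rest), the sequence is periodic with period 42.

42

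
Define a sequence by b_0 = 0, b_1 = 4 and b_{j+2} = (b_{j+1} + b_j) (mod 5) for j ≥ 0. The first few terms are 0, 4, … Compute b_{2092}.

1

b_0 = 0,  b_1 = 4,  b_2 = 4,  b_3 = 3,  b_4 = 2,  b_5 = 0,  b_6 = 2,  b_7 = 2,  b_8 = 4,  b_9 = 1,  b_{10} = 0,  b_{11} = 1,  b_{12} = 1,  b_{13} = 2,  b_{14} = 3,  b_{15} = 0,  b_{16} = 3,  b_{17} = 3,  b_{18} = 1,  b_{19} = 4,  b_{20} = 0,  b_{21} = 4.
The sequence repeats with period 20.
So b_{2092} = b_{0 + ((2092-0) mod 20)} = b_{12} = 1.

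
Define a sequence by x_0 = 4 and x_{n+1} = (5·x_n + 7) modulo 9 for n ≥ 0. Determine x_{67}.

0

We have x_0 = 4,  x_1 = 0,  x_2 = 7,  x_3 = 6,  x_4 = 1,  x_5 = 3,  x_6 = 4.
The sequence repeats with period 6.
So x_{67} = x_{0 + ((67-0) mod 6)} = x_1 = 0.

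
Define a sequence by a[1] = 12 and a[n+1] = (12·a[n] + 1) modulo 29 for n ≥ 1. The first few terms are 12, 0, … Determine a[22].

Computing terms: a[1] = 12; a[2] = 0; a[3] = 1; a[4] = 13; a[5] = 12.
Since a[5] = a[1] = 12, the sequence is periodic with period 4.
(22 - 1) mod 4 = 1, so a[22] = a[2] = 0.

0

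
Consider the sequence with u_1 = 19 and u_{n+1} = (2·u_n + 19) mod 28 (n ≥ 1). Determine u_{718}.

5

We have u_1 = 19; u_2 = 1; u_3 = 21; u_4 = 5; u_5 = 1.
Since u_5 = u_2 = 1, the sequence is eventually periodic: after a pre-period of length 1 it cycles with period 3.
For n ≥ 2, u_n depends only on (n - 2) mod 3. (718 - 2) mod 3 = 2, so u_{718} = u_4 = 5.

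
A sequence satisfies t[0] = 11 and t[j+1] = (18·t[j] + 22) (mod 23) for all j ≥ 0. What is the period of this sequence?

t[0] = 11, t[1] = 13, t[2] = 3, t[3] = 7, t[4] = 10, t[5] = 18, t[6] = 1, t[7] = 17, t[8] = 6, t[9] = 15, t[10] = 16, t[11] = 11.
The sequence repeats with period 11.

11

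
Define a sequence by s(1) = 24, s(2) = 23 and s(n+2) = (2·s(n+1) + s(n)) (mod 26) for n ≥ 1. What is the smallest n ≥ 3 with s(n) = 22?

We have s(1) = 24,  s(2) = 23,  s(3) = 18,  s(4) = 7,  s(5) = 6,  s(6) = 19,  s(7) = 18,  s(8) = 3,  s(9) = 24,  s(10) = 25,  s(11) = 22,  s(12) = 17,  s(13) = 4,  s(14) = 25,  s(15) = 2,  s(16) = 3,  s(17) = 8,  s(18) = 19,  s(19) = 20,  s(20) = 7,  s(21) = 8,  s(22) = 23,  s(23) = 2,  s(24) = 1,  s(25) = 4,  s(26) = 9,  s(27) = 22,  s(28) = 1,  s(29) = 24,  s(30) = 23.
Since (s(29), s(30)) = (s(1), s(2)) = (24, 23) (two consecutive terms determine the rest), the sequence is periodic with period 28.
The value 22 first appears (with n ≥ 3) at s(11).

11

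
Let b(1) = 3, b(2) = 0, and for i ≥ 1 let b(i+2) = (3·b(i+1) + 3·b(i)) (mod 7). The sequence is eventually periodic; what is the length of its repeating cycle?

42

Computing terms: b(1) = 3, b(2) = 0, b(3) = 2, b(4) = 6, b(5) = 3, b(6) = 6, b(7) = 6, b(8) = 1, b(9) = 0, b(10) = 3, b(11) = 2, b(12) = 1, b(13) = 2, b(14) = 2, b(15) = 5, b(16) = 0, b(17) = 1, b(18) = 3, b(19) = 5, b(20) = 3, b(21) = 3, b(22) = 4, b(23) = 0, b(24) = 5, b(25) = 1, b(26) = 4, b(27) = 1, b(28) = 1, b(29) = 6, b(30) = 0, b(31) = 4, b(32) = 5, b(33) = 6, b(34) = 5, b(35) = 5, b(36) = 2, b(37) = 0, b(38) = 6, b(39) = 4, b(40) = 2, b(41) = 4, b(42) = 4, b(43) = 3, b(44) = 0.
Since (b(43), b(44)) = (b(1), b(2)) = (3, 0) (two consecutive terms determine the rest), the sequence is periodic with period 42.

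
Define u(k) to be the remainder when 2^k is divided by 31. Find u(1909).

Listing terms: u(0) = 1,  u(1) = 2,  u(2) = 4,  u(3) = 8,  u(4) = 16,  u(5) = 1.
Since u(5) = u(0) = 1, the sequence is periodic with period 5.
(1909 - 0) mod 5 = 4, so u(1909) = u(4) = 16.

16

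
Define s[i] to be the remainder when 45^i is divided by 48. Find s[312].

33

Listing terms: s[1] = 45, s[2] = 9, s[3] = 21, s[4] = 33, s[5] = 45.
The sequence repeats with period 4.
So s[312] = s[1 + ((312-1) mod 4)] = s[4] = 33.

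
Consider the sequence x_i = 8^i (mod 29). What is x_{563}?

19

Computing terms: x_0 = 1, x_1 = 8, x_2 = 6, x_3 = 19, x_4 = 7, x_5 = 27, x_6 = 13, x_7 = 17, x_8 = 20, x_9 = 15, x_{10} = 4, x_{11} = 3, x_{12} = 24, x_{13} = 18, x_{14} = 28, x_{15} = 21, x_{16} = 23, x_{17} = 10, x_{18} = 22, x_{19} = 2, x_{20} = 16, x_{21} = 12, x_{22} = 9, x_{23} = 14, x_{24} = 25, x_{25} = 26, x_{26} = 5, x_{27} = 11, x_{28} = 1.
The sequence repeats with period 28.
So x_{563} = x_{0 + ((563-0) mod 28)} = x_3 = 19.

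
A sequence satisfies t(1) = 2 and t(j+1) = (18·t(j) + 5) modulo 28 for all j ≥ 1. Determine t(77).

27

Listing terms: t(1) = 2; t(2) = 13; t(3) = 15; t(4) = 23; t(5) = 27; t(6) = 15.
Since t(6) = t(3) = 15, the sequence is eventually periodic: after a pre-period of length 2 it cycles with period 3.
For j ≥ 3, t(j) depends only on (j - 3) mod 3. (77 - 3) mod 3 = 2, so t(77) = t(5) = 27.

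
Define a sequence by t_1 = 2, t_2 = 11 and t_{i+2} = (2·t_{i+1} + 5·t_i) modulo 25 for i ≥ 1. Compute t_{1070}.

t_1 = 2; t_2 = 11; t_3 = 7; t_4 = 19; t_5 = 23; t_6 = 16; t_7 = 22; t_8 = 24; t_9 = 8; t_{10} = 11; t_{11} = 12; t_{12} = 4; t_{13} = 18; t_{14} = 6; t_{15} = 2; t_{16} = 9; t_{17} = 3; t_{18} = 1; t_{19} = 17; t_{20} = 14; t_{21} = 13; t_{22} = 21; t_{23} = 7; t_{24} = 19.
Since (t_{23}, t_{24}) = (t_3, t_4) = (7, 19) (two consecutive terms determine the rest), the sequence is eventually periodic: after a pre-period of length 2 it cycles with period 20.
For i ≥ 3, t_i depends only on (i - 3) mod 20. (1070 - 3) mod 20 = 7, so t_{1070} = t_{10} = 11.

11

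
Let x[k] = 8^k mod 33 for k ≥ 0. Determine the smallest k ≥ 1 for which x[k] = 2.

7

Computing terms: x[0] = 1, x[1] = 8, x[2] = 31, x[3] = 17, x[4] = 4, x[5] = 32, x[6] = 25, x[7] = 2, x[8] = 16, x[9] = 29, x[10] = 1.
Since x[10] = x[0] = 1, the sequence is periodic with period 10.
The value 2 first appears (with k ≥ 1) at x[7].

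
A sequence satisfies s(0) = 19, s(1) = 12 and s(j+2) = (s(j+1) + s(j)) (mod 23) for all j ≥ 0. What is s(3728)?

We have s(0) = 19,  s(1) = 12,  s(2) = 8,  s(3) = 20,  s(4) = 5,  s(5) = 2,  s(6) = 7,  s(7) = 9,  s(8) = 16,  s(9) = 2,  s(10) = 18,  s(11) = 20,  s(12) = 15,  s(13) = 12,  s(14) = 4,  s(15) = 16,  s(16) = 20,  s(17) = 13,  s(18) = 10,  s(19) = 0,  s(20) = 10,  s(21) = 10,  s(22) = 20,  s(23) = 7,  s(24) = 4,  s(25) = 11,  s(26) = 15,  s(27) = 3,  s(28) = 18,  s(29) = 21,  s(30) = 16,  s(31) = 14,  s(32) = 7,  s(33) = 21,  s(34) = 5,  s(35) = 3,  s(36) = 8,  s(37) = 11,  s(38) = 19,  s(39) = 7,  s(40) = 3,  s(41) = 10,  s(42) = 13,  s(43) = 0,  s(44) = 13,  s(45) = 13,  s(46) = 3,  s(47) = 16,  s(48) = 19,  s(49) = 12.
Since (s(48), s(49)) = (s(0), s(1)) = (19, 12) (two consecutive terms determine the rest), the sequence is periodic with period 48.
(3728 - 0) mod 48 = 32, so s(3728) = s(32) = 7.

7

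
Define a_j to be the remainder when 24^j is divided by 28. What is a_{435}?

a_0 = 1; a_1 = 24; a_2 = 16; a_3 = 20; a_4 = 4; a_5 = 12; a_6 = 8; a_7 = 24.
Since a_7 = a_1 = 24, the sequence is eventually periodic: after a pre-period of length 1 it cycles with period 6.
For j ≥ 1, a_j depends only on (j - 1) mod 6. (435 - 1) mod 6 = 2, so a_{435} = a_3 = 20.

20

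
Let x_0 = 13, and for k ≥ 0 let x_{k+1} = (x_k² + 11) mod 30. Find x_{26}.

x_0 = 13,  x_1 = 0,  x_2 = 11,  x_3 = 12,  x_4 = 5,  x_5 = 6,  x_6 = 17,  x_7 = 0.
Since x_7 = x_1 = 0, the sequence is eventually periodic: after a pre-period of length 1 it cycles with period 6.
For k ≥ 1, x_k depends only on (k - 1) mod 6. (26 - 1) mod 6 = 1, so x_{26} = x_2 = 11.

11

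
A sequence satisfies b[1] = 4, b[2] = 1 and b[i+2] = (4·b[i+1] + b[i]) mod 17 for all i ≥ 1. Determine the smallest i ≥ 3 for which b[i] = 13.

b[1] = 4; b[2] = 1; b[3] = 8; b[4] = 16; b[5] = 4; b[6] = 15; b[7] = 13; b[8] = 16; b[9] = 9; b[10] = 1; b[11] = 13; b[12] = 2; b[13] = 4; b[14] = 1.
The sequence repeats with period 12.
The value 13 first appears (with i ≥ 3) at b[7].

7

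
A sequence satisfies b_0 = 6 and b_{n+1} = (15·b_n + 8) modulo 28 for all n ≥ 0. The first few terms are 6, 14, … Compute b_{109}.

b_0 = 6,  b_1 = 14,  b_2 = 22,  b_3 = 2,  b_4 = 10,  b_5 = 18,  b_6 = 26,  b_7 = 6.
The sequence repeats with period 7.
So b_{109} = b_{0 + ((109-0) mod 7)} = b_4 = 10.

10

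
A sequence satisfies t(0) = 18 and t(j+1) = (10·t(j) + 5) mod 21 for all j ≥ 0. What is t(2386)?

20

Listing terms: t(0) = 18, t(1) = 17, t(2) = 7, t(3) = 12, t(4) = 20, t(5) = 16, t(6) = 18.
Since t(6) = t(0) = 18, the sequence is periodic with period 6.
So t(2386) = t(0 + ((2386-0) mod 6)) = t(4) = 20.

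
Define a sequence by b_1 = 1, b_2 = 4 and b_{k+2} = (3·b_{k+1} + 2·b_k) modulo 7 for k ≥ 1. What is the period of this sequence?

48

Listing terms: b_1 = 1; b_2 = 4; b_3 = 0; b_4 = 1; b_5 = 3; b_6 = 4; b_7 = 4; b_8 = 6; b_9 = 5; b_{10} = 6; b_{11} = 0; b_{12} = 5; b_{13} = 1; b_{14} = 6; b_{15} = 6; b_{16} = 2; b_{17} = 4; b_{18} = 2; b_{19} = 0; b_{20} = 4; b_{21} = 5; b_{22} = 2; b_{23} = 2; b_{24} = 3; b_{25} = 6; b_{26} = 3; b_{27} = 0; b_{28} = 6; b_{29} = 4; b_{30} = 3; b_{31} = 3; b_{32} = 1; b_{33} = 2; b_{34} = 1; b_{35} = 0; b_{36} = 2; b_{37} = 6; b_{38} = 1; b_{39} = 1; b_{40} = 5; b_{41} = 3; b_{42} = 5; b_{43} = 0; b_{44} = 3; b_{45} = 2; b_{46} = 5; b_{47} = 5; b_{48} = 4; b_{49} = 1; b_{50} = 4.
The sequence repeats with period 48.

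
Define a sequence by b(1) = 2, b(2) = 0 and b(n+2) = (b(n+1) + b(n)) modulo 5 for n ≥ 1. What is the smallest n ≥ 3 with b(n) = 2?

b(1) = 2,  b(2) = 0,  b(3) = 2,  b(4) = 2,  b(5) = 4,  b(6) = 1,  b(7) = 0,  b(8) = 1,  b(9) = 1,  b(10) = 2,  b(11) = 3,  b(12) = 0,  b(13) = 3,  b(14) = 3,  b(15) = 1,  b(16) = 4,  b(17) = 0,  b(18) = 4,  b(19) = 4,  b(20) = 3,  b(21) = 2,  b(22) = 0.
Since (b(21), b(22)) = (b(1), b(2)) = (2, 0) (two consecutive terms determine the rest), the sequence is periodic with period 20.
The value 2 first appears (with n ≥ 3) at b(3).

3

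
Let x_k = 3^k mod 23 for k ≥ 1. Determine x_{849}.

x_1 = 3,  x_2 = 9,  x_3 = 4,  x_4 = 12,  x_5 = 13,  x_6 = 16,  x_7 = 2,  x_8 = 6,  x_9 = 18,  x_{10} = 8,  x_{11} = 1,  x_{12} = 3.
The sequence repeats with period 11.
(849 - 1) mod 11 = 1, so x_{849} = x_2 = 9.

9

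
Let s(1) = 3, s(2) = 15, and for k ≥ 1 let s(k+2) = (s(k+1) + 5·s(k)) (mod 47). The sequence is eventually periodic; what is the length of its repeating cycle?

23

We have s(1) = 3; s(2) = 15; s(3) = 30; s(4) = 11; s(5) = 20; s(6) = 28; s(7) = 34; s(8) = 33; s(9) = 15; s(10) = 39; s(11) = 20; s(12) = 27; s(13) = 33; s(14) = 27; s(15) = 4; s(16) = 45; s(17) = 18; s(18) = 8; s(19) = 4; s(20) = 44; s(21) = 17; s(22) = 2; s(23) = 40; s(24) = 3; s(25) = 15.
Since (s(24), s(25)) = (s(1), s(2)) = (3, 15) (two consecutive terms determine the rest), the sequence is periodic with period 23.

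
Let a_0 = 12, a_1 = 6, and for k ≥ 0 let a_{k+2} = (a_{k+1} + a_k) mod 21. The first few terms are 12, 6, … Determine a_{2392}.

9

We have a_0 = 12,  a_1 = 6,  a_2 = 18,  a_3 = 3,  a_4 = 0,  a_5 = 3,  a_6 = 3,  a_7 = 6,  a_8 = 9,  a_9 = 15,  a_{10} = 3,  a_{11} = 18,  a_{12} = 0,  a_{13} = 18,  a_{14} = 18,  a_{15} = 15,  a_{16} = 12,  a_{17} = 6.
Since (a_{16}, a_{17}) = (a_0, a_1) = (12, 6) (two consecutive terms determine the rest), the sequence is periodic with period 16.
(2392 - 0) mod 16 = 8, so a_{2392} = a_8 = 9.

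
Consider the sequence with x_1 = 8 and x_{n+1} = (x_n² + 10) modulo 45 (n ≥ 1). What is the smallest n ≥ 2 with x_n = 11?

5

We have x_1 = 8,  x_2 = 29,  x_3 = 41,  x_4 = 26,  x_5 = 11,  x_6 = 41.
Since x_6 = x_3 = 41, the sequence is eventually periodic: after a pre-period of length 2 it cycles with period 3.
The value 11 first appears (with n ≥ 2) at x_5.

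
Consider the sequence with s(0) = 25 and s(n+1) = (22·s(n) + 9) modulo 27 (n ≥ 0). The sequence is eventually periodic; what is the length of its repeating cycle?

We have s(0) = 25, s(1) = 19, s(2) = 22, s(3) = 7, s(4) = 1, s(5) = 4, s(6) = 16, s(7) = 10, s(8) = 13, s(9) = 25.
The sequence repeats with period 9.

9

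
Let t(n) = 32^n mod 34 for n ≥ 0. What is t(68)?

16

Listing terms: t(0) = 1; t(1) = 32; t(2) = 4; t(3) = 26; t(4) = 16; t(5) = 2; t(6) = 30; t(7) = 8; t(8) = 18; t(9) = 32.
Since t(9) = t(1) = 32, the sequence is eventually periodic: after a pre-period of length 1 it cycles with period 8.
For n ≥ 1, t(n) depends only on (n - 1) mod 8. (68 - 1) mod 8 = 3, so t(68) = t(4) = 16.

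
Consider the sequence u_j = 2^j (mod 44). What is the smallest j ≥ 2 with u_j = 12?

10

We have u_1 = 2, u_2 = 4, u_3 = 8, u_4 = 16, u_5 = 32, u_6 = 20, u_7 = 40, u_8 = 36, u_9 = 28, u_{10} = 12, u_{11} = 24, u_{12} = 4.
Since u_{12} = u_2 = 4, the sequence is eventually periodic: after a pre-period of length 1 it cycles with period 10.
The value 12 first appears (with j ≥ 2) at u_{10}.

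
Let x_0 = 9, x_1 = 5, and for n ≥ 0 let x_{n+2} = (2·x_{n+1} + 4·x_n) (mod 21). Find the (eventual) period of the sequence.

x_0 = 9,  x_1 = 5,  x_2 = 4,  x_3 = 7,  x_4 = 9,  x_5 = 4,  x_6 = 2,  x_7 = 20,  x_8 = 6,  x_9 = 8,  x_{10} = 19,  x_{11} = 7,  x_{12} = 6,  x_{13} = 19,  x_{14} = 20,  x_{15} = 11,  x_{16} = 18,  x_{17} = 17,  x_{18} = 1,  x_{19} = 7,  x_{20} = 18,  x_{21} = 1,  x_{22} = 11,  x_{23} = 5,  x_{24} = 12,  x_{25} = 2,  x_{26} = 10,  x_{27} = 7,  x_{28} = 12,  x_{29} = 10,  x_{30} = 5,  x_{31} = 8,  x_{32} = 15,  x_{33} = 20,  x_{34} = 16,  x_{35} = 7,  x_{36} = 15,  x_{37} = 16,  x_{38} = 8,  x_{39} = 17,  x_{40} = 3,  x_{41} = 11,  x_{42} = 13,  x_{43} = 7,  x_{44} = 3,  x_{45} = 13,  x_{46} = 17,  x_{47} = 2,  x_{48} = 9,  x_{49} = 5.
Since (x_{48}, x_{49}) = (x_0, x_1) = (9, 5) (two consecutive terms determine the rest), the sequence is periodic with period 48.

48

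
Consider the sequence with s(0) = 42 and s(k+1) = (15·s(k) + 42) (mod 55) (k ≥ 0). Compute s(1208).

17

Computing terms: s(0) = 42; s(1) = 12; s(2) = 2; s(3) = 17; s(4) = 22; s(5) = 42.
Since s(5) = s(0) = 42, the sequence is periodic with period 5.
(1208 - 0) mod 5 = 3, so s(1208) = s(3) = 17.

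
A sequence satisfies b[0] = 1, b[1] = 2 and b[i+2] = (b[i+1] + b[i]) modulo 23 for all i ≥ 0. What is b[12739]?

21

Listing terms: b[0] = 1, b[1] = 2, b[2] = 3, b[3] = 5, b[4] = 8, b[5] = 13, b[6] = 21, b[7] = 11, b[8] = 9, b[9] = 20, b[10] = 6, b[11] = 3, b[12] = 9, b[13] = 12, b[14] = 21, b[15] = 10, b[16] = 8, b[17] = 18, b[18] = 3, b[19] = 21, b[20] = 1, b[21] = 22, b[22] = 0, b[23] = 22, b[24] = 22, b[25] = 21, b[26] = 20, b[27] = 18, b[28] = 15, b[29] = 10, b[30] = 2, b[31] = 12, b[32] = 14, b[33] = 3, b[34] = 17, b[35] = 20, b[36] = 14, b[37] = 11, b[38] = 2, b[39] = 13, b[40] = 15, b[41] = 5, b[42] = 20, b[43] = 2, b[44] = 22, b[45] = 1, b[46] = 0, b[47] = 1, b[48] = 1, b[49] = 2.
Since (b[48], b[49]) = (b[0], b[1]) = (1, 2) (two consecutive terms determine the rest), the sequence is periodic with period 48.
So b[12739] = b[0 + ((12739-0) mod 48)] = b[19] = 21.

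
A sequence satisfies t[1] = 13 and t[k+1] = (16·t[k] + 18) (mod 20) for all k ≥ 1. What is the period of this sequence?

Computing terms: t[1] = 13,  t[2] = 6,  t[3] = 14,  t[4] = 2,  t[5] = 10,  t[6] = 18,  t[7] = 6.
Since t[7] = t[2] = 6, the sequence is eventually periodic: after a pre-period of length 1 it cycles with period 5.

5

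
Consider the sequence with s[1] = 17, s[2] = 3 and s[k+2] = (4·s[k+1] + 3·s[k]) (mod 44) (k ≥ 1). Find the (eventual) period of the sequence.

s[1] = 17, s[2] = 3, s[3] = 19, s[4] = 41, s[5] = 1, s[6] = 39, s[7] = 27, s[8] = 5, s[9] = 13, s[10] = 23, s[11] = 43, s[12] = 21, s[13] = 37, s[14] = 35, s[15] = 31, s[16] = 9, s[17] = 41, s[18] = 15, s[19] = 7, s[20] = 29, s[21] = 5, s[22] = 19, s[23] = 3, s[24] = 25, s[25] = 21, s[26] = 27, s[27] = 39, s[28] = 17, s[29] = 9, s[30] = 43, s[31] = 23, s[32] = 1, s[33] = 29, s[34] = 31, s[35] = 35, s[36] = 13, s[37] = 25, s[38] = 7, s[39] = 15, s[40] = 37, s[41] = 17, s[42] = 3.
The sequence repeats with period 40.

40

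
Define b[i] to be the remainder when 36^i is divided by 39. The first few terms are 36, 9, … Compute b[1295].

30

Listing terms: b[1] = 36,  b[2] = 9,  b[3] = 12,  b[4] = 3,  b[5] = 30,  b[6] = 27,  b[7] = 36.
The sequence repeats with period 6.
(1295 - 1) mod 6 = 4, so b[1295] = b[5] = 30.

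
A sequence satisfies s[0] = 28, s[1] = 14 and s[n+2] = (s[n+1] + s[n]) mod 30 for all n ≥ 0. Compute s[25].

Listing terms: s[0] = 28,  s[1] = 14,  s[2] = 12,  s[3] = 26,  s[4] = 8,  s[5] = 4,  s[6] = 12,  s[7] = 16,  s[8] = 28,  s[9] = 14.
The sequence repeats with period 8.
(25 - 0) mod 8 = 1, so s[25] = s[1] = 14.

14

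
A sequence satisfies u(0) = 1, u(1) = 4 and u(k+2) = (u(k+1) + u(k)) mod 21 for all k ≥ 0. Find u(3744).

1

Computing terms: u(0) = 1, u(1) = 4, u(2) = 5, u(3) = 9, u(4) = 14, u(5) = 2, u(6) = 16, u(7) = 18, u(8) = 13, u(9) = 10, u(10) = 2, u(11) = 12, u(12) = 14, u(13) = 5, u(14) = 19, u(15) = 3, u(16) = 1, u(17) = 4.
The sequence repeats with period 16.
(3744 - 0) mod 16 = 0, so u(3744) = u(0) = 1.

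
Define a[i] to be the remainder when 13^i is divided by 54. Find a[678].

a[1] = 13; a[2] = 7; a[3] = 37; a[4] = 49; a[5] = 43; a[6] = 19; a[7] = 31; a[8] = 25; a[9] = 1; a[10] = 13.
The sequence repeats with period 9.
(678 - 1) mod 9 = 2, so a[678] = a[3] = 37.

37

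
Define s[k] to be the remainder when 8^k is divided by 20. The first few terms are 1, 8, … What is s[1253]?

8

s[0] = 1, s[1] = 8, s[2] = 4, s[3] = 12, s[4] = 16, s[5] = 8.
Since s[5] = s[1] = 8, the sequence is eventually periodic: after a pre-period of length 1 it cycles with period 4.
For k ≥ 1, s[k] depends only on (k - 1) mod 4. (1253 - 1) mod 4 = 0, so s[1253] = s[1] = 8.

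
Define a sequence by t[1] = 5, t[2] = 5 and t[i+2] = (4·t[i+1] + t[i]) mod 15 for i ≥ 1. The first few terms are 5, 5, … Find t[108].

We have t[1] = 5, t[2] = 5, t[3] = 10, t[4] = 0, t[5] = 10, t[6] = 10, t[7] = 5, t[8] = 0, t[9] = 5, t[10] = 5.
Since (t[9], t[10]) = (t[1], t[2]) = (5, 5) (two consecutive terms determine the rest), the sequence is periodic with period 8.
(108 - 1) mod 8 = 3, so t[108] = t[4] = 0.

0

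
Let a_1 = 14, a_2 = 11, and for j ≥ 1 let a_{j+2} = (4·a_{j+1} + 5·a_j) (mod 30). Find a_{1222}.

1

a_1 = 14,  a_2 = 11,  a_3 = 24,  a_4 = 1,  a_5 = 4,  a_6 = 21,  a_7 = 14,  a_8 = 11.
The sequence repeats with period 6.
(1222 - 1) mod 6 = 3, so a_{1222} = a_4 = 1.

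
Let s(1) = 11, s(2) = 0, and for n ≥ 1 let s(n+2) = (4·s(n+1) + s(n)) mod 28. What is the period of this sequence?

16

We have s(1) = 11,  s(2) = 0,  s(3) = 11,  s(4) = 16,  s(5) = 19,  s(6) = 8,  s(7) = 23,  s(8) = 16,  s(9) = 3,  s(10) = 0,  s(11) = 3,  s(12) = 12,  s(13) = 23,  s(14) = 20,  s(15) = 19,  s(16) = 12,  s(17) = 11,  s(18) = 0.
The sequence repeats with period 16.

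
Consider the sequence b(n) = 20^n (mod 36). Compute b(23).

We have b(0) = 1,  b(1) = 20,  b(2) = 4,  b(3) = 8,  b(4) = 16,  b(5) = 32,  b(6) = 28,  b(7) = 20.
Since b(7) = b(1) = 20, the sequence is eventually periodic: after a pre-period of length 1 it cycles with period 6.
For n ≥ 1, b(n) depends only on (n - 1) mod 6. (23 - 1) mod 6 = 4, so b(23) = b(5) = 32.

32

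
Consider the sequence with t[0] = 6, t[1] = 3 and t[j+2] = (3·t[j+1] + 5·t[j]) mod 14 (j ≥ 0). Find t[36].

t[0] = 6, t[1] = 3, t[2] = 11, t[3] = 6, t[4] = 3.
Since (t[3], t[4]) = (t[0], t[1]) = (6, 3) (two consecutive terms determine the rest), the sequence is periodic with period 3.
(36 - 0) mod 3 = 0, so t[36] = t[0] = 6.

6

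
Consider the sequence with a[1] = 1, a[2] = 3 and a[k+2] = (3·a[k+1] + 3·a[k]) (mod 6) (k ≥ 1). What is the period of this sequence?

Listing terms: a[1] = 1; a[2] = 3; a[3] = 0; a[4] = 3; a[5] = 3; a[6] = 0.
Since (a[5], a[6]) = (a[2], a[3]) = (3, 0) (two consecutive terms determine the rest), the sequence is eventually periodic: after a pre-period of length 1 it cycles with period 3.

3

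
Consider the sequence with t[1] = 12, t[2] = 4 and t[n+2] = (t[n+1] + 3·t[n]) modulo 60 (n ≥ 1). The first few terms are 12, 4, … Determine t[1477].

28

Listing terms: t[1] = 12, t[2] = 4, t[3] = 40, t[4] = 52, t[5] = 52, t[6] = 28, t[7] = 4, t[8] = 28, t[9] = 40, t[10] = 4, t[11] = 4, t[12] = 16, t[13] = 28, t[14] = 16, t[15] = 40, t[16] = 28, t[17] = 28, t[18] = 52, t[19] = 16, t[20] = 52, t[21] = 40, t[22] = 16, t[23] = 16, t[24] = 4, t[25] = 52, t[26] = 4, t[27] = 40.
Since (t[26], t[27]) = (t[2], t[3]) = (4, 40) (two consecutive terms determine the rest), the sequence is eventually periodic: after a pre-period of length 1 it cycles with period 24.
For n ≥ 2, t[n] depends only on (n - 2) mod 24. (1477 - 2) mod 24 = 11, so t[1477] = t[13] = 28.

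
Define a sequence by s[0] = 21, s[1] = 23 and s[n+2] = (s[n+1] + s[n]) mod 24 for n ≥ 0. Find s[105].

23

Listing terms: s[0] = 21,  s[1] = 23,  s[2] = 20,  s[3] = 19,  s[4] = 15,  s[5] = 10,  s[6] = 1,  s[7] = 11,  s[8] = 12,  s[9] = 23,  s[10] = 11,  s[11] = 10,  s[12] = 21,  s[13] = 7,  s[14] = 4,  s[15] = 11,  s[16] = 15,  s[17] = 2,  s[18] = 17,  s[19] = 19,  s[20] = 12,  s[21] = 7,  s[22] = 19,  s[23] = 2,  s[24] = 21,  s[25] = 23.
The sequence repeats with period 24.
(105 - 0) mod 24 = 9, so s[105] = s[9] = 23.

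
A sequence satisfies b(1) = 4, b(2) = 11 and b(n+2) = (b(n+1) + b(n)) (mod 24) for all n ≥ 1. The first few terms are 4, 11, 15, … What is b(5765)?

b(1) = 4; b(2) = 11; b(3) = 15; b(4) = 2; b(5) = 17; b(6) = 19; b(7) = 12; b(8) = 7; b(9) = 19; b(10) = 2; b(11) = 21; b(12) = 23; b(13) = 20; b(14) = 19; b(15) = 15; b(16) = 10; b(17) = 1; b(18) = 11; b(19) = 12; b(20) = 23; b(21) = 11; b(22) = 10; b(23) = 21; b(24) = 7; b(25) = 4; b(26) = 11.
The sequence repeats with period 24.
So b(5765) = b(1 + ((5765-1) mod 24)) = b(5) = 17.

17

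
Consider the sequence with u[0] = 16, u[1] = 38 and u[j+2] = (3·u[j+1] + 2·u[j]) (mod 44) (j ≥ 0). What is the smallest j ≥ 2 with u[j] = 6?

15

Computing terms: u[0] = 16,  u[1] = 38,  u[2] = 14,  u[3] = 30,  u[4] = 30,  u[5] = 18,  u[6] = 26,  u[7] = 26,  u[8] = 42,  u[9] = 2,  u[10] = 2,  u[11] = 10,  u[12] = 34,  u[13] = 34,  u[14] = 38,  u[15] = 6,  u[16] = 6,  u[17] = 30,  u[18] = 14,  u[19] = 14,  u[20] = 26,  u[21] = 18,  u[22] = 18,  u[23] = 2,  u[24] = 42,  u[25] = 42,  u[26] = 34,  u[27] = 10,  u[28] = 10,  u[29] = 6,  u[30] = 38,  u[31] = 38,  u[32] = 14.
Since (u[31], u[32]) = (u[1], u[2]) = (38, 14) (two consecutive terms determine the rest), the sequence is eventually periodic: after a pre-period of length 1 it cycles with period 30.
The value 6 first appears (with j ≥ 2) at u[15].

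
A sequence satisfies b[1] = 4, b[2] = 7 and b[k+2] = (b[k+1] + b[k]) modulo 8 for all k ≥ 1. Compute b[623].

Computing terms: b[1] = 4,  b[2] = 7,  b[3] = 3,  b[4] = 2,  b[5] = 5,  b[6] = 7,  b[7] = 4,  b[8] = 3,  b[9] = 7,  b[10] = 2,  b[11] = 1,  b[12] = 3,  b[13] = 4,  b[14] = 7.
The sequence repeats with period 12.
(623 - 1) mod 12 = 10, so b[623] = b[11] = 1.

1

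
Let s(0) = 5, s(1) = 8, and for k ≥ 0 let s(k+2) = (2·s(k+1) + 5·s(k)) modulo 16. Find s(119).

Listing terms: s(0) = 5; s(1) = 8; s(2) = 9; s(3) = 10; s(4) = 1; s(5) = 4; s(6) = 13; s(7) = 14; s(8) = 13; s(9) = 0; s(10) = 1; s(11) = 2; s(12) = 9; s(13) = 12; s(14) = 5; s(15) = 6; s(16) = 5; s(17) = 8.
Since (s(16), s(17)) = (s(0), s(1)) = (5, 8) (two consecutive terms determine the rest), the sequence is periodic with period 16.
So s(119) = s(0 + ((119-0) mod 16)) = s(7) = 14.

14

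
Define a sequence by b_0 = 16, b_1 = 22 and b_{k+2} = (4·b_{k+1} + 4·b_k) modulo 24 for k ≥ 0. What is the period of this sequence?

8

Listing terms: b_0 = 16; b_1 = 22; b_2 = 8; b_3 = 0; b_4 = 8; b_5 = 8; b_6 = 16; b_7 = 0; b_8 = 16; b_9 = 16; b_{10} = 8; b_{11} = 0.
Since (b_{10}, b_{11}) = (b_2, b_3) = (8, 0) (two consecutive terms determine the rest), the sequence is eventually periodic: after a pre-period of length 2 it cycles with period 8.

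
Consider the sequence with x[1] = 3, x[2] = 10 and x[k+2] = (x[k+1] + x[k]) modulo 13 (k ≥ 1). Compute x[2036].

6

Listing terms: x[1] = 3,  x[2] = 10,  x[3] = 0,  x[4] = 10,  x[5] = 10,  x[6] = 7,  x[7] = 4,  x[8] = 11,  x[9] = 2,  x[10] = 0,  x[11] = 2,  x[12] = 2,  x[13] = 4,  x[14] = 6,  x[15] = 10,  x[16] = 3,  x[17] = 0,  x[18] = 3,  x[19] = 3,  x[20] = 6,  x[21] = 9,  x[22] = 2,  x[23] = 11,  x[24] = 0,  x[25] = 11,  x[26] = 11,  x[27] = 9,  x[28] = 7,  x[29] = 3,  x[30] = 10.
The sequence repeats with period 28.
So x[2036] = x[1 + ((2036-1) mod 28)] = x[20] = 6.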